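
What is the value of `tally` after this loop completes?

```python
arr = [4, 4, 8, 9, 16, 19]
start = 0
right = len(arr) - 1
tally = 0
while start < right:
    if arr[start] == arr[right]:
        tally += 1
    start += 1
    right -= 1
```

Count matching pairs from ends
`tally` takes the values: 0

Answer: 0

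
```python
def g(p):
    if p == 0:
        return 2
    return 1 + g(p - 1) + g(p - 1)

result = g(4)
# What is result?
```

g(p) = 1 + 2·g(p-1), g(0)=2. Closed form: (2+1)·2^4 - 1 = 47.

Answer: 47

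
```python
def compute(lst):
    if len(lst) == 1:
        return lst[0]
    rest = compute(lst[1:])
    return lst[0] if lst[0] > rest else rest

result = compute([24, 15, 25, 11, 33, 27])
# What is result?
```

Recursive max over [24, 15, 25, 11, 33, 27] = 33

Answer: 33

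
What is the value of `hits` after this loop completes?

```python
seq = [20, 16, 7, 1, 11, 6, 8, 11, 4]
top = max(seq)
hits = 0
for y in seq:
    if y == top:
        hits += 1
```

Count of max value 20 in [20, 16, 7, 1, 11, 6, 8, 11, 4]
`hits` takes the values: 0 → 1

Answer: 1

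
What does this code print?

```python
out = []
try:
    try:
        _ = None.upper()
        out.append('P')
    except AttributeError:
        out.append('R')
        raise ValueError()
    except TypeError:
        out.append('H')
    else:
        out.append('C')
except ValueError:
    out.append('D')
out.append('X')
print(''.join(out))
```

Execution trace: 'R' (inner except AttributeError) → 'D' (outer except ValueError) → 'X' (after the try/except). Output: RDX

Answer: RDX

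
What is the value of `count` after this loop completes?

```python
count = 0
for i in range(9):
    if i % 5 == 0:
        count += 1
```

Count numbers divisible by 5 in range(9)
`count` takes the values: 0 → 1 → 2

Answer: 2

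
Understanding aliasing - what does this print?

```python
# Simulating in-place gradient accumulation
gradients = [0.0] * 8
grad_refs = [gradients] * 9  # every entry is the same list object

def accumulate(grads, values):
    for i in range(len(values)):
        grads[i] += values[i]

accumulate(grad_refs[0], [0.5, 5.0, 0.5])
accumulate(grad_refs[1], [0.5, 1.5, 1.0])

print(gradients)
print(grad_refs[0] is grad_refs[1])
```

Key concept: gradient accumulation aliasing.
Step by step:
`gradients = [0.0] * 8` → gradients = [0.0, 0.0, 0.0, 0.0, 0.0, 0.0, 0.0, 0.0]
`grad_refs = [gradients] * 9` → grad_refs = [[0.0, 0.0, 0.0, 0.0, 0.0, 0.0, 0.0, 0.0], [0.0, 0.0, 0.0, 0.0, 0.0, 0.0, 0.0, 0.0], [0.0, 0.0, 0.0, 0.0, 0.0, 0.0, 0.0, 0.0], [0.0, 0.0, 0.0, 0.0, 0.0, 0.0, 0.0, 0.0], [0.0, 0.0, 0.0, 0.0, 0.0, 0.0, 0.0, 0.0], [0.0, 0.0, 0.0, 0.0, 0.0, 0.0, 0.0, 0.0], [0.0, 0.0, 0.0, 0.0, 0.0, 0.0, 0.0, 0.0], [0.0, 0.0, 0.0, 0.0, 0.0, 0.0, 0.0, 0.0], [0.0, 0.0, 0.0, 0.0, 0.0, 0.0, 0.0, 0.0]]
`accumulate(grad_refs[0], [0.5, 5.0, 0.5])` → gradients = [0.5, 5.0, 0.5, 0.0, 0.0, 0.0, 0.0, 0.0]; grad_refs = [[0.5, 5.0, 0.5, 0.0, 0.0, 0.0, 0.0, 0.0], [0.5, 5.0, 0.5, 0.0, 0.0, 0.0, 0.0, 0.0], [0.5, 5.0, 0.5, 0.0, 0.0, 0.0, 0.0, 0.0], [0.5, 5.0, 0.5, 0.0, 0.0, 0.0, 0.0, 0.0], [0.5, 5.0, 0.5, 0.0, 0.0, 0.0, 0.0, 0.0], [0.5, 5.0, 0.5, 0.0, 0.0, 0.0, 0.0, 0.0], [0.5, 5.0, 0.5, 0.0, 0.0, 0.0, 0.0, 0.0], [0.5, 5.0, 0.5, 0.0, 0.0, 0.0, 0.0, 0.0], [0.5, 5.0, 0.5, 0.0, 0.0, 0.0, 0.0, 0.0]]
`accumulate(grad_refs[1], [0.5, 1.5, 1.0])` → gradients = [1.0, 6.5, 1.5, 0.0, 0.0, 0.0, 0.0, 0.0]; grad_refs = [[1.0, 6.5, 1.5, 0.0, 0.0, 0.0, 0.0, 0.0], [1.0, 6.5, 1.5, 0.0, 0.0, 0.0, 0.0, 0.0], [1.0, 6.5, 1.5, 0.0, 0.0, 0.0, 0.0, 0.0], [1.0, 6.5, 1.5, 0.0, 0.0, 0.0, 0.0, 0.0], [1.0, 6.5, 1.5, 0.0, 0.0, 0.0, 0.0, 0.0], [1.0, 6.5, 1.5, 0.0, 0.0, 0.0, 0.0, 0.0], [1.0, 6.5, 1.5, 0.0, 0.0, 0.0, 0.0, 0.0], [1.0, 6.5, 1.5, 0.0, 0.0, 0.0, 0.0, 0.0], [1.0, 6.5, 1.5, 0.0, 0.0, 0.0, 0.0, 0.0]]
`print(gradients)` → prints [1.0, 6.5, 1.5, 0.0, 0.0, 0.0, 0.0, 0.0]
`print(grad_refs[0] is grad_refs[1])` → prints True

Answer:
[1.0, 6.5, 1.5, 0.0, 0.0, 0.0, 0.0, 0.0]
True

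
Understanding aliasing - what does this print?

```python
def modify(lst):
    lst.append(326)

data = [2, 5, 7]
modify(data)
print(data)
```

Key concept: function modifies passed list.
Step by step:
`data = [2, 5, 7]` → data = [2, 5, 7]
`modify(data)` → data = [2, 5, 7, 326]
`print(data)` → prints [2, 5, 7, 326]

Answer: [2, 5, 7, 326]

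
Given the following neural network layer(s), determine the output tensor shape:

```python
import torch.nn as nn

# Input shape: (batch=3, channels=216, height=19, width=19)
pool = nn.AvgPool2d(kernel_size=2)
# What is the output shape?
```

Input: (3, 216, 19, 19) -> Output: (3, 216, 9, 9)

Answer: (3, 216, 9, 9)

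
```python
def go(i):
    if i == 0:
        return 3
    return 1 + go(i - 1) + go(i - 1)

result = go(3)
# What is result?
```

go(i) = 1 + 2·go(i-1), go(0)=3. Closed form: (3+1)·2^3 - 1 = 31.

Answer: 31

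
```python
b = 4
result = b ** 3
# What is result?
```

Trace:
`b = 4` → b = 4
`result = b ** 3` → result = 64
So result = 64

Answer: 64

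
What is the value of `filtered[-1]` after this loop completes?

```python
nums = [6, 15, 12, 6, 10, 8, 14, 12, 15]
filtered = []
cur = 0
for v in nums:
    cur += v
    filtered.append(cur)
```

Cumulative sum ends at 98
`filtered` takes the values: [] → [6] → [6, 21] → [6, 21, 33] → [6, 21, 33, 39] → [6, 21, 33, 39, 49] → [6, 21, 33, 39, 49, 57] → [6, 21, 33, 39, 49, 57, 71] → [6, 21, 33, 39, 49, 57, 71, 83] → [6, 21, 33, 39, 49, 57, 71, 83, 98]
So `filtered[-1]` = 98

Answer: 98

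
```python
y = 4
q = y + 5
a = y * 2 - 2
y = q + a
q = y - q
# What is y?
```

Trace:
`y = 4` → y = 4
`q = y + 5` → q = 9
`a = y * 2 - 2` → a = 6
`y = q + a` → y = 15
`q = y - q` → q = 6
So y = 15

Answer: 15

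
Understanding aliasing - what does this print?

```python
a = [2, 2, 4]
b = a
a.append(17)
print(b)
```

Key concept: basic list aliasing.
Step by step:
`a = [2, 2, 4]` → a = [2, 2, 4]
`b = a` → b = [2, 2, 4] (same object as a)
`a.append(17)` → a = [2, 2, 4, 17] (same object as b); b = [2, 2, 4, 17] (same object as a)
`print(b)` → prints [2, 2, 4, 17]

Answer: [2, 2, 4, 17]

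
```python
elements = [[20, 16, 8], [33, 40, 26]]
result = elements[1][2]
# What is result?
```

Trace:
`elements = [[20, 16, 8], [33, 40, 26]]` → elements = [[20, 16, 8], [33, 40, 26]]
`result = elements[1][2]` → result = 26
So result = 26

Answer: 26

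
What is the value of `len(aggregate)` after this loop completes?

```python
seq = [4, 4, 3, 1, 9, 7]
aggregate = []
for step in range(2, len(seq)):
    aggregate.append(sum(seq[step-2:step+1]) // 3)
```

Number of 3-element averages
`aggregate` takes the values: [] → [3] → [3, 2] → [3, 2, 4] → [3, 2, 4, 5]
So `len(aggregate)` = 4

Answer: 4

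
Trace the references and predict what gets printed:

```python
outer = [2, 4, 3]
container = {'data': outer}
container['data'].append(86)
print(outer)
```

Key concept: dict holds reference to list.
Step by step:
`outer = [2, 4, 3]` → outer = [2, 4, 3]
`container = {'data': outer}` → container = {'data': [2, 4, 3]}
`container['data'].append(86)` → outer = [2, 4, 3, 86]; container = {'data': [2, 4, 3, 86]}
`print(outer)` → prints [2, 4, 3, 86]

Answer: [2, 4, 3, 86]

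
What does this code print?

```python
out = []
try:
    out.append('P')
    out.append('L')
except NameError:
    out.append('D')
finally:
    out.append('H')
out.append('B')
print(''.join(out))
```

Execution trace: 'P' (try body) → 'L' (try body, no exception) → 'H' (finally) → 'B' (after the try/except). Output: PLHB

Answer: PLHB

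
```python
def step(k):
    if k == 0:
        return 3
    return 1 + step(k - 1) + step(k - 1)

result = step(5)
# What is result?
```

step(k) = 1 + 2·step(k-1), step(0)=3. Closed form: (3+1)·2^5 - 1 = 127.

Answer: 127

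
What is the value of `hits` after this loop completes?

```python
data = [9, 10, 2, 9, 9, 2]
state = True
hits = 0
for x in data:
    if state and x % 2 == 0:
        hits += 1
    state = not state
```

Count even values at even positions
`hits` takes the values: 0 → 1

Answer: 1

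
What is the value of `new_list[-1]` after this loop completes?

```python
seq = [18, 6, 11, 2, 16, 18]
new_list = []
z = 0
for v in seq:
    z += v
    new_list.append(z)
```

Cumulative sum ends at 71
`new_list` takes the values: [] → [18] → [18, 24] → [18, 24, 35] → [18, 24, 35, 37] → [18, 24, 35, 37, 53] → [18, 24, 35, 37, 53, 71]
So `new_list[-1]` = 71

Answer: 71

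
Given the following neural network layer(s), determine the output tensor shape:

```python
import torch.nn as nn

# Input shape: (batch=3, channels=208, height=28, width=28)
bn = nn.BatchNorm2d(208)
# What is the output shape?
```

Input: (3, 208, 28, 28) -> Output: (3, 208, 28, 28)

Answer: (3, 208, 28, 28)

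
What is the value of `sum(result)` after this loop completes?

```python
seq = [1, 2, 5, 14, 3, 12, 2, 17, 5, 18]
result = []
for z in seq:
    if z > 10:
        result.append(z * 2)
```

Sum of doubled values > 10
`result` takes the values: [] → [28] → [28, 24] → [28, 24, 34] → [28, 24, 34, 36]
So `sum(result)` = 122

Answer: 122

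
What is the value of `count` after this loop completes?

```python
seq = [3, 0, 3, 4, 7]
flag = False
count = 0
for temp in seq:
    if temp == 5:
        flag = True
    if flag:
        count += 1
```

Count elements after first 5 in [3, 0, 3, 4, 7]
`count` takes the values: 0

Answer: 0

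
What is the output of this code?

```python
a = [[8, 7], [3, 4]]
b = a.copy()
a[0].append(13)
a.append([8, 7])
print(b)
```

Key concept: shallow copy with nested lists.
Step by step:
`a = [[8, 7], [3, 4]]` → a = [[8, 7], [3, 4]]
`b = a.copy()` → b = [[8, 7], [3, 4]]
`a[0].append(13)` → a = [[8, 7, 13], [3, 4]]; b = [[8, 7, 13], [3, 4]]
`a.append([8, 7])` → a = [[8, 7, 13], [3, 4], [8, 7]]
`print(b)` → prints [[8, 7, 13], [3, 4]]

Answer: [[8, 7, 13], [3, 4]]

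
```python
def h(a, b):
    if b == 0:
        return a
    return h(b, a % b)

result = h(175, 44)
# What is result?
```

h(175, 44) -> h(44, 43) -> h(43, 1) -> h(1, 0) -> 1

Answer: 1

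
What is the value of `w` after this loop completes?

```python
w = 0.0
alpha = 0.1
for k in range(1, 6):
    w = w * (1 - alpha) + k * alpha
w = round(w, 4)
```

Moving average with lr=0.1
`w` takes the values: 0.0 → 0.1 → 0.29 → 0.561 → 0.9049 → 1.31441 → 1.3144

Answer: 1.3144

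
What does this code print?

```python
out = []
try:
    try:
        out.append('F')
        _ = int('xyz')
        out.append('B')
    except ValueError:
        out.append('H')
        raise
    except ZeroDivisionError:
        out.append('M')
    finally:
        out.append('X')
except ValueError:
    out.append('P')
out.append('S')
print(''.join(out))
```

Execution trace: 'F' (inner try body) → 'H' (inner except ValueError) → 'X' (inner finally) → 'P' (outer except ValueError) → 'S' (after the try/except). Output: FHXPS

Answer: FHXPS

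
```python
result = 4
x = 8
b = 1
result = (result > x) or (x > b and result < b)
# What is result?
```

Trace:
`result = 4` → result = 4
`x = 8` → x = 8
`b = 1` → b = 1
`result = (result > x) or (x > b and result < b)` → result = False
So result = False

Answer: False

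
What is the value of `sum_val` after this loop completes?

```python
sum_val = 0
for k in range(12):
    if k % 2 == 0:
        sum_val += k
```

Sum of even numbers 0 to 11
`sum_val` takes the values: 0 → 2 → 6 → 12 → 20 → 30

Answer: 30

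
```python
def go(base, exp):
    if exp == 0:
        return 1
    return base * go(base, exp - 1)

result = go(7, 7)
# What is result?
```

go(7, 7) = 7 * 7 * 7 * 7 * 7 * 7 * 7 = 823543

Answer: 823543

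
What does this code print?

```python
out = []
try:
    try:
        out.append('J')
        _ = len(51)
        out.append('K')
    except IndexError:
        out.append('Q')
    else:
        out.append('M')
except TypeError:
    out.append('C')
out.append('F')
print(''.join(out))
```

Execution trace: 'J' (try body) → 'C' (outer except TypeError) → 'F' (after the try/except). Output: JCF

Answer: JCF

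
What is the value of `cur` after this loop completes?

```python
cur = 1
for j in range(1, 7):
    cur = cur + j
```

Start at 1, add 1 through 6
`cur` takes the values: 1 → 2 → 4 → 7 → 11 → 16 → 22

Answer: 22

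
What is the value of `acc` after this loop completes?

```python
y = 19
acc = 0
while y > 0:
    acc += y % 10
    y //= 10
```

Sum digits of 19
`acc` takes the values: 0 → 9 → 10

Answer: 10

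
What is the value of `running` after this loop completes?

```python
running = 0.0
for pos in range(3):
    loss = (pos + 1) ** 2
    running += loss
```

Sum of squared losses 1² + 2² + ... + 3²
`running` takes the values: 0.0 → 1.0 → 5.0 → 14.0

Answer: 14.0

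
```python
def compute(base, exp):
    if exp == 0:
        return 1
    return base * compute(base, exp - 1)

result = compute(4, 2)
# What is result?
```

compute(4, 2) = 4 * 4 = 16

Answer: 16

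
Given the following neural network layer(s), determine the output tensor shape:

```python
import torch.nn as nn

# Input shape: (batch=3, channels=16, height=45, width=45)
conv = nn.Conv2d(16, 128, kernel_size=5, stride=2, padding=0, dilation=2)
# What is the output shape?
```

Input: (3, 16, 45, 45) -> Output: (3, 128, 19, 19)

Answer: (3, 128, 19, 19)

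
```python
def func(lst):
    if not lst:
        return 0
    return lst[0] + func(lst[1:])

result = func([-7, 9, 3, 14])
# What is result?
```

(-7) + 9 + 3 + 14 + 0 = 19

Answer: 19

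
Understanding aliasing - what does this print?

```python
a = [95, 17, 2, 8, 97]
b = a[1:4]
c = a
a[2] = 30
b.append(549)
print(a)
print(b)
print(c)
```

Key concept: slice vs alias.
Step by step:
`a = [95, 17, 2, 8, 97]` → a = [95, 17, 2, 8, 97]
`b = a[1:4]` → b = [17, 2, 8]
`c = a` → c = [95, 17, 2, 8, 97] (same object as a)
`a[2] = 30` → a = [95, 17, 30, 8, 97] (same object as c); c = [95, 17, 30, 8, 97] (same object as a)
`b.append(549)` → b = [17, 2, 8, 549]
`print(a)` → prints [95, 17, 30, 8, 97]
`print(b)` → prints [17, 2, 8, 549]
`print(c)` → prints [95, 17, 30, 8, 97]

Answer:
[95, 17, 30, 8, 97]
[17, 2, 8, 549]
[95, 17, 30, 8, 97]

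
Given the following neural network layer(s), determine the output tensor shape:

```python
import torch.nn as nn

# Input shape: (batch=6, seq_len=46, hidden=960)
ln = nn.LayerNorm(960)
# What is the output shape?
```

Input: (6, 46, 960) -> Output: (6, 46, 960)

Answer: (6, 46, 960)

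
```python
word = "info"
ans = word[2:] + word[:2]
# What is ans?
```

Trace:
`word = "info"` → word = 'info'
`ans = word[2:] + word[:2]` → ans = 'foin'
So ans = 'foin'

Answer: 'foin'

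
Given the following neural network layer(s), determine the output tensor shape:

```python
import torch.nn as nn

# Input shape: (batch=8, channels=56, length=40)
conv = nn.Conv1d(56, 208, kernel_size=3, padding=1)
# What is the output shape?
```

Input: (8, 56, 40) -> Output: (8, 208, 40)

Answer: (8, 208, 40)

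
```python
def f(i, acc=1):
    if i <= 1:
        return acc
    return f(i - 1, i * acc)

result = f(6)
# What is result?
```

Accumulator trace (n, acc): (6, 1) -> (5, 6) -> (4, 30) -> (3, 120) -> (2, 360) -> (1, 720) -> return 720

Answer: 720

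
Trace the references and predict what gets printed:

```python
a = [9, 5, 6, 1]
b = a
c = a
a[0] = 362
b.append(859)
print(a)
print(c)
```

Key concept: multiple aliases.
Step by step:
`a = [9, 5, 6, 1]` → a = [9, 5, 6, 1]
`b = a` → b = [9, 5, 6, 1] (same object as a)
`c = a` → c = [9, 5, 6, 1] (same object as a, b)
`a[0] = 362` → a = [362, 5, 6, 1] (same object as b, c); b = [362, 5, 6, 1] (same object as a, c); c = [362, 5, 6, 1] (same object as a, b)
`b.append(859)` → a = [362, 5, 6, 1, 859] (same object as b, c); b = [362, 5, 6, 1, 859] (same object as a, c); c = [362, 5, 6, 1, 859] (same object as a, b)
`print(a)` → prints [362, 5, 6, 1, 859]
`print(c)` → prints [362, 5, 6, 1, 859]

Answer:
[362, 5, 6, 1, 859]
[362, 5, 6, 1, 859]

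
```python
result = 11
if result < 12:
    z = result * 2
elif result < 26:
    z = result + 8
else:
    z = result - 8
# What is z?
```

Trace:
`result = 11` → result = 11
`if result < 12: ...` → result < 12 is True → z = 22
So z = 22

Answer: 22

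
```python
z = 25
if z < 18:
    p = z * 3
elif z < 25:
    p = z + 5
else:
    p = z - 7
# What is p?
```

Trace:
`z = 25` → z = 25
`if z < 18: ...` → z < 18 is False, z < 25 is False, take else branch → p = 18
So p = 18

Answer: 18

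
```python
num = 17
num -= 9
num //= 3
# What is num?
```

Trace:
`num = 17` → num = 17
`num -= 9` → num = 8
`num //= 3` → num = 2
So num = 2

Answer: 2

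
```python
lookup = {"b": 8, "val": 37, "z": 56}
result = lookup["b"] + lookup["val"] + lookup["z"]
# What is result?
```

Trace:
`lookup = {"b": 8, "val": 37, "z": 56}` → lookup = {'b': 8, 'val': 37, 'z': 56}
`result = lookup["b"] + lookup["val"] + lookup["z"]` → result = 101
So result = 101

Answer: 101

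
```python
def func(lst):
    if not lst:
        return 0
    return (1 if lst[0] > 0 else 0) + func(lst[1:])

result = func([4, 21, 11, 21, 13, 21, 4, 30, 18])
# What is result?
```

Count of positive elements in [4, 21, 11, 21, 13, 21, 4, 30, 18] = 9

Answer: 9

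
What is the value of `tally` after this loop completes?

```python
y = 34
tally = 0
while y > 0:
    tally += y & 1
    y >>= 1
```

Count set bits in 34 (binary: 0b100010)
`tally` takes the values: 0 → 1 → 2

Answer: 2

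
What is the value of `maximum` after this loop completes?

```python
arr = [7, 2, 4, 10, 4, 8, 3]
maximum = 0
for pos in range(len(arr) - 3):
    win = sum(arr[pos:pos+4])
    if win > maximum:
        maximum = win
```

Max sum of 4-element window in [7, 2, 4, 10, 4, 8, 3]
`maximum` takes the values: 0 → 23 → 26

Answer: 26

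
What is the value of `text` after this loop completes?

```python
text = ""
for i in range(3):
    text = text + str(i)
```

Concatenate digits 0 to 2
`text` takes the values: "" → "0" → "01" → "012"

Answer: "012"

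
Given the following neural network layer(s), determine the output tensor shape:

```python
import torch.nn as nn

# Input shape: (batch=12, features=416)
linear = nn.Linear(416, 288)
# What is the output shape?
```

Input: (12, 416) -> Output: (12, 288)

Answer: (12, 288)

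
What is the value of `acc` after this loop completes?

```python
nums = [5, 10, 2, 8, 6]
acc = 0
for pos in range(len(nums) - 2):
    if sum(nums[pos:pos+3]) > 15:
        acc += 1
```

Count windows with sum > 15
`acc` takes the values: 0 → 1 → 2 → 3

Answer: 3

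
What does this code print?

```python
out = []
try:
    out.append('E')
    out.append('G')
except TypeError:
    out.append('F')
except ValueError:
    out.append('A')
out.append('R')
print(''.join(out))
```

Execution trace: 'E' (try body) → 'G' (try body, no exception) → 'R' (after the try/except). Output: EGR

Answer: EGR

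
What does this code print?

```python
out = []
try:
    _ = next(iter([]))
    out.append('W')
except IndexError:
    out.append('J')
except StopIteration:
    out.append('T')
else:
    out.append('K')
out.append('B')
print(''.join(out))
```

Execution trace: 'T' (except StopIteration) → 'B' (after the try/except). Output: TB

Answer: TB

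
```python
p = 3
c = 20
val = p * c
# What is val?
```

Trace:
`p = 3` → p = 3
`c = 20` → c = 20
`val = p * c` → val = 60
So val = 60

Answer: 60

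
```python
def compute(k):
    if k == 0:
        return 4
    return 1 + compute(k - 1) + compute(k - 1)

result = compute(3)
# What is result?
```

compute(k) = 1 + 2·compute(k-1), compute(0)=4. Closed form: (4+1)·2^3 - 1 = 39.

Answer: 39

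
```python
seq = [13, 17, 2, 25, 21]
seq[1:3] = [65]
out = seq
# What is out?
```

Trace:
`seq = [13, 17, 2, 25, 21]` → seq = [13, 17, 2, 25, 21]
`seq[1:3] = [65]` → seq = [13, 65, 25, 21]
`out = seq` → out = [13, 65, 25, 21]
So out = [13, 65, 25, 21]

Answer: [13, 65, 25, 21]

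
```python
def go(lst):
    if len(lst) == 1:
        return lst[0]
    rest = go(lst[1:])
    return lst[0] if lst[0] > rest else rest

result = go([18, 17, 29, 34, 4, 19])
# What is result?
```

Recursive max over [18, 17, 29, 34, 4, 19] = 34

Answer: 34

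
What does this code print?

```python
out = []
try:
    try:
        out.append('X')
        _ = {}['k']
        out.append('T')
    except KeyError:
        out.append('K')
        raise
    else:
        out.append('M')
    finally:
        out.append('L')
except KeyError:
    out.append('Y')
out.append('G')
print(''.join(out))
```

Execution trace: 'X' (inner try body) → 'K' (inner except KeyError) → 'L' (inner finally) → 'Y' (outer except KeyError) → 'G' (after the try/except). Output: XKLYG

Answer: XKLYG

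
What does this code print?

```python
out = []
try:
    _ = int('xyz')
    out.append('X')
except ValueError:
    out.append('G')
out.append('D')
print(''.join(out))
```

Execution trace: 'G' (except ValueError) → 'D' (after the try/except). Output: GD

Answer: GD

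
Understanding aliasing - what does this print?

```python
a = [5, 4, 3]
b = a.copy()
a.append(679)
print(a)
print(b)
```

Key concept: list.copy() creates independent copy.
Step by step:
`a = [5, 4, 3]` → a = [5, 4, 3]
`b = a.copy()` → b = [5, 4, 3]
`a.append(679)` → a = [5, 4, 3, 679]
`print(a)` → prints [5, 4, 3, 679]
`print(b)` → prints [5, 4, 3]

Answer:
[5, 4, 3, 679]
[5, 4, 3]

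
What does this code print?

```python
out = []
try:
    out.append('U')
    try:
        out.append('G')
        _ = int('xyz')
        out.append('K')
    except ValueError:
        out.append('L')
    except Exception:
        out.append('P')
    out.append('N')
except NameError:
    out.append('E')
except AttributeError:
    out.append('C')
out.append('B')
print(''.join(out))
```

Execution trace: 'U' (try body) → 'G' (inner try body) → 'L' (inner except ValueError) → 'N' (try body, no exception) → 'B' (after the try/except). Output: UGLNB

Answer: UGLNB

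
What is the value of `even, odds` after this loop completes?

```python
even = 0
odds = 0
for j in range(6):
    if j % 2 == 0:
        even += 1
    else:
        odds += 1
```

Count evens and odds in range(6)
`even, odds` takes the values: (0, 0) → (1, 0) → (1, 1) → (2, 1) → (2, 2) → (3, 2) → (3, 3)

Answer: 3, 3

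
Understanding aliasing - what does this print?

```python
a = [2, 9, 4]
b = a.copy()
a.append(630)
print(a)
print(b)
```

Key concept: list.copy() creates independent copy.
Step by step:
`a = [2, 9, 4]` → a = [2, 9, 4]
`b = a.copy()` → b = [2, 9, 4]
`a.append(630)` → a = [2, 9, 4, 630]
`print(a)` → prints [2, 9, 4, 630]
`print(b)` → prints [2, 9, 4]

Answer:
[2, 9, 4, 630]
[2, 9, 4]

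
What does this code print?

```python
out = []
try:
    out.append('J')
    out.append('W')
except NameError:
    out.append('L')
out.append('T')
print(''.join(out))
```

Execution trace: 'J' (try body) → 'W' (try body, no exception) → 'T' (after the try/except). Output: JWT

Answer: JWT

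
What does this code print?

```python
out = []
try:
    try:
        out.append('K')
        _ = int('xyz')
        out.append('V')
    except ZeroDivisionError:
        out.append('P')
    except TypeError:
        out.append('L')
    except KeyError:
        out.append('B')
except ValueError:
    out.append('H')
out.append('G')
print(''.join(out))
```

Execution trace: 'K' (try body) → 'H' (outer except ValueError) → 'G' (after the try/except). Output: KHG

Answer: KHG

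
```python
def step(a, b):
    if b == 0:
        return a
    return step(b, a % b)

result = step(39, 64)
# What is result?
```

step(39, 64) -> step(64, 39) -> step(39, 25) -> step(25, 14) -> step(14, 11) -> step(11, 3) -> step(3, 2) -> step(2, 1) -> step(1, 0) -> 1

Answer: 1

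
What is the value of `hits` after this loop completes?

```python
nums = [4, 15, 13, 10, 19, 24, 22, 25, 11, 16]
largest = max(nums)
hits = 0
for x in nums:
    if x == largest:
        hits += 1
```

Count of max value 25 in [4, 15, 13, 10, 19, 24, 22, 25, 11, 16]
`hits` takes the values: 0 → 1

Answer: 1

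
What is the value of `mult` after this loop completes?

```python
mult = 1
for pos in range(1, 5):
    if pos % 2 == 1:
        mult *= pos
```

Product of odd numbers 1 to 4
`mult` takes the values: 1 → 3

Answer: 3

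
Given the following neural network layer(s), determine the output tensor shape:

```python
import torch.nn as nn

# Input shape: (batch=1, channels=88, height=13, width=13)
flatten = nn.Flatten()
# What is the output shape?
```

Input: (1, 88, 13, 13) -> Output: (1, 14872)

Answer: (1, 14872)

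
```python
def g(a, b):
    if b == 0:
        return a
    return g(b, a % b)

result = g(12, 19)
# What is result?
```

g(12, 19) -> g(19, 12) -> g(12, 7) -> g(7, 5) -> g(5, 2) -> g(2, 1) -> g(1, 0) -> 1

Answer: 1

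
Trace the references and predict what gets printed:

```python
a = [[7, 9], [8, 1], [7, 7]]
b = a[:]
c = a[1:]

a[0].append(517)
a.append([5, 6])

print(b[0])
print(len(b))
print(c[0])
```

Key concept: slice with nested mutation.
Step by step:
`a = [[7, 9], [8, 1], [7, 7]]` → a = [[7, 9], [8, 1], [7, 7]]
`b = a[:]` → b = [[7, 9], [8, 1], [7, 7]]
`c = a[1:]` → c = [[8, 1], [7, 7]]
`a[0].append(517)` → a = [[7, 9, 517], [8, 1], [7, 7]]; b = [[7, 9, 517], [8, 1], [7, 7]]
`a.append([5, 6])` → a = [[7, 9, 517], [8, 1], [7, 7], [5, 6]]
`print(b[0])` → prints [7, 9, 517]
`print(len(b))` → prints 3
`print(c[0])` → prints [8, 1]

Answer:
[7, 9, 517]
3
[8, 1]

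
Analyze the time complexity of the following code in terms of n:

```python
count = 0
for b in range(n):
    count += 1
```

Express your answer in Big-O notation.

Each loop level contributes: n. Multiplying the contributions gives O(n).

Answer: O(n)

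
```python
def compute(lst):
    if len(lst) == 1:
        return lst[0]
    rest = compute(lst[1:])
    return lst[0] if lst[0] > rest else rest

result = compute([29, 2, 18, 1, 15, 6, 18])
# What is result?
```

Recursive max over [29, 2, 18, 1, 15, 6, 18] = 29

Answer: 29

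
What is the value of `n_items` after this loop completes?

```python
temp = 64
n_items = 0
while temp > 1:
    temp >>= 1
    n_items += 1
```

Count right shifts until 1
`n_items` takes the values: 0 → 1 → 2 → 3 → 4 → 5 → 6

Answer: 6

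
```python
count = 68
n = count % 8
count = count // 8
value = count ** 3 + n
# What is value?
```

Trace:
`count = 68` → count = 68
`n = count % 8` → n = 4
`count = count // 8` → count = 8
`value = count ** 3 + n` → value = 516
So value = 516

Answer: 516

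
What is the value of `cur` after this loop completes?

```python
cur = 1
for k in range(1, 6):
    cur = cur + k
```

Start at 1, add 1 through 5
`cur` takes the values: 1 → 2 → 4 → 7 → 11 → 16

Answer: 16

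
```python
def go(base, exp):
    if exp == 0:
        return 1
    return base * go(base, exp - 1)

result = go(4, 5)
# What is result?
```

go(4, 5) = 4 * 4 * 4 * 4 * 4 = 1024

Answer: 1024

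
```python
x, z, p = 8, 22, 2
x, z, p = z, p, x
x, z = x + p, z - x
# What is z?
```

Trace:
`x, z, p = 8, 22, 2` → x = 8; z = 22; p = 2
`x, z, p = z, p, x` → x = 22; z = 2; p = 8
`x, z = x + p, z - x` → x = 30; z = -20
So z = -20

Answer: -20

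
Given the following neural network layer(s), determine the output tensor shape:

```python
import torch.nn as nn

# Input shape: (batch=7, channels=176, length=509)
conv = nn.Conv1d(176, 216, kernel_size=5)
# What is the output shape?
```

Input: (7, 176, 509) -> Output: (7, 216, 505)

Answer: (7, 216, 505)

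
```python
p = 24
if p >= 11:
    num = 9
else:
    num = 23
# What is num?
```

Trace:
`p = 24` → p = 24
`if p >= 11: ...` → p >= 11 is True → num = 9
So num = 9

Answer: 9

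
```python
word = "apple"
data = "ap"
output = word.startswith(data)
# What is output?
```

Trace:
`word = "apple"` → word = 'apple'
`data = "ap"` → data = 'ap'
`output = word.startswith(data)` → output = True
So output = True

Answer: True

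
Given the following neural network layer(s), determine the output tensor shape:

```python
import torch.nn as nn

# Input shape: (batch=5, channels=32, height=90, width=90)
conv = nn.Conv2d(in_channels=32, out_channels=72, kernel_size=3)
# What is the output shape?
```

Input: (5, 32, 90, 90) -> Output: (5, 72, 88, 88)

Answer: (5, 72, 88, 88)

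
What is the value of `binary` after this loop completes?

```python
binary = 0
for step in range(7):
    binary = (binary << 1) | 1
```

Build 7 consecutive 1-bits: 0b1111111
`binary` takes the values: 0 → 1 → 3 → 7 → 15 → 31 → 63 → 127

Answer: 127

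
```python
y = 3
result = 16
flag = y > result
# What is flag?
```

Trace:
`y = 3` → y = 3
`result = 16` → result = 16
`flag = y > result` → flag = False
So flag = False

Answer: False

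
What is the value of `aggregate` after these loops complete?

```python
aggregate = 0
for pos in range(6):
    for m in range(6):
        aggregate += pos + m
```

Sum of all pos+m for pos,m in 6x6
`aggregate` takes the values: 0 → 1 → 3 → 6 → 10 → 15 → 16 → 18 → 21 → 25 → 30 → 36 → 38 → 41 → 45 → 50 → 56 → 63 → 66 → 70 → 75 → 81 → 88 → 96 → 100 → 105 → 111 → 118 → 126 → 135 → 140 → 146 → 153 → 161 → 170 → 180

Answer: 180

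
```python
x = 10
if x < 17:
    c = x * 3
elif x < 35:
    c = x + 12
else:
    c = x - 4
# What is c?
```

Trace:
`x = 10` → x = 10
`if x < 17: ...` → x < 17 is True → c = 30
So c = 30

Answer: 30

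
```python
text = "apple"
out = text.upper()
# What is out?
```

Trace:
`text = "apple"` → text = 'apple'
`out = text.upper()` → out = 'APPLE'
So out = 'APPLE'

Answer: 'APPLE'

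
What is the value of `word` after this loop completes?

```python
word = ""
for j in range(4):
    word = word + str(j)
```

Concatenate digits 0 to 3
`word` takes the values: "" → "0" → "01" → "012" → "0123"

Answer: "0123"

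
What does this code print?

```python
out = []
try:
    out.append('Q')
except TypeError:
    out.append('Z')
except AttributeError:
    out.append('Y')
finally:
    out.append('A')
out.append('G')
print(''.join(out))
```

Execution trace: 'Q' (try body, no exception) → 'A' (finally) → 'G' (after the try/except). Output: QAG

Answer: QAG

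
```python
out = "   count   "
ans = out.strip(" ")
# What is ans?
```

Trace:
`out = "   count   "` → out = '   count   '
`ans = out.strip(" ")` → ans = 'count'
So ans = 'count'

Answer: 'count'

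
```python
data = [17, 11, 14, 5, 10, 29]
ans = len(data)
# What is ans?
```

Trace:
`data = [17, 11, 14, 5, 10, 29]` → data = [17, 11, 14, 5, 10, 29]
`ans = len(data)` → ans = 6
So ans = 6

Answer: 6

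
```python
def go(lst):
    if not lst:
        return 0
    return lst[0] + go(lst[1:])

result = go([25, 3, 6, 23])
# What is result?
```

25 + 3 + 6 + 23 + 0 = 57

Answer: 57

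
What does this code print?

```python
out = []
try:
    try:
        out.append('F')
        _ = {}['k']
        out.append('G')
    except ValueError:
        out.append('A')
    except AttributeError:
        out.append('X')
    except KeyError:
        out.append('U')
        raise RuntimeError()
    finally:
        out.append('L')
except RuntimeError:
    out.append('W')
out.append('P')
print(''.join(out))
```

Execution trace: 'F' (inner try body) → 'U' (inner except KeyError) → 'L' (inner finally) → 'W' (outer except RuntimeError) → 'P' (after the try/except). Output: FULWP

Answer: FULWP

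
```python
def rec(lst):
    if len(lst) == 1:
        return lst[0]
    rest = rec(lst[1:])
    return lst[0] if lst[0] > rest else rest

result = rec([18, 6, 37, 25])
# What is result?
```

Recursive max over [18, 6, 37, 25] = 37

Answer: 37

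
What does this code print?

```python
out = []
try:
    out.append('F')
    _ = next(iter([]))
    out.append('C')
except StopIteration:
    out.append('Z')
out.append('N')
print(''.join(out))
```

Execution trace: 'F' (try body) → 'Z' (except StopIteration) → 'N' (after the try/except). Output: FZN

Answer: FZN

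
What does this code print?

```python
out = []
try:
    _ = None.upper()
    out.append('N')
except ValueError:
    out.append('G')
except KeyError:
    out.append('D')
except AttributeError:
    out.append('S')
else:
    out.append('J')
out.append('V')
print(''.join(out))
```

Execution trace: 'S' (except AttributeError) → 'V' (after the try/except). Output: SV

Answer: SV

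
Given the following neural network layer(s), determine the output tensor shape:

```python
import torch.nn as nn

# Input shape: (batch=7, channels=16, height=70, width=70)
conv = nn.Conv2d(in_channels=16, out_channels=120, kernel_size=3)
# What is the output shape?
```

Input: (7, 16, 70, 70) -> Output: (7, 120, 68, 68)

Answer: (7, 120, 68, 68)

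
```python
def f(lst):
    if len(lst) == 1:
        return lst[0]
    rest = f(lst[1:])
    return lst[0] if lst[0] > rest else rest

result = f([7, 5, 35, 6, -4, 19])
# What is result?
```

Recursive max over [7, 5, 35, 6, -4, 19] = 35

Answer: 35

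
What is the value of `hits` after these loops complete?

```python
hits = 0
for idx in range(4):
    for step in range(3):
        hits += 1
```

4 * 3 = 12
`hits` takes the values: 0 → 1 → 2 → 3 → 4 → 5 → 6 → 7 → 8 → 9 → 10 → 11 → 12

Answer: 12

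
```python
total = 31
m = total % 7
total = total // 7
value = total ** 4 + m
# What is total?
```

Trace:
`total = 31` → total = 31
`m = total % 7` → m = 3
`total = total // 7` → total = 4
`value = total ** 4 + m` → value = 259
So total = 4

Answer: 4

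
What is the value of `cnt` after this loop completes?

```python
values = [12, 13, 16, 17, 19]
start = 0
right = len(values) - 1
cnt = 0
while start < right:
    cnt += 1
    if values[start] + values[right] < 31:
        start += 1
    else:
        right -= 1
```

Steps to find pair summing to 31
`cnt` takes the values: 0 → 1 → 2 → 3 → 4

Answer: 4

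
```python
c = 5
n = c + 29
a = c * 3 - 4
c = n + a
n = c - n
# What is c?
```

Trace:
`c = 5` → c = 5
`n = c + 29` → n = 34
`a = c * 3 - 4` → a = 11
`c = n + a` → c = 45
`n = c - n` → n = 11
So c = 45

Answer: 45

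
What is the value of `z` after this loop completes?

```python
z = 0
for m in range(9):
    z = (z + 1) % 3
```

Increment mod 3, 9 times = 0
`z` takes the values: 0 → 1 → 2 → 0 → 1 → 2 → 0 → 1 → 2 → 0

Answer: 0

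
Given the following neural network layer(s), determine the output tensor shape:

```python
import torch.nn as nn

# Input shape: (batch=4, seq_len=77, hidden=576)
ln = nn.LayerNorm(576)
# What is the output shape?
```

Input: (4, 77, 576) -> Output: (4, 77, 576)

Answer: (4, 77, 576)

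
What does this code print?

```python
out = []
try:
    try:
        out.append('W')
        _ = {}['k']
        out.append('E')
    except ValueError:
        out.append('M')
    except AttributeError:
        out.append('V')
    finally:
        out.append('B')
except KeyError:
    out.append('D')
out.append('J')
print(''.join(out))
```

Execution trace: 'W' (inner try body) → 'B' (inner finally) → 'D' (outer except KeyError) → 'J' (after the try/except). Output: WBDJ

Answer: WBDJ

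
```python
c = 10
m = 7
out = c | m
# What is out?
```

Trace:
`c = 10` → c = 10
`m = 7` → m = 7
`out = c | m` → out = 15
So out = 15

Answer: 15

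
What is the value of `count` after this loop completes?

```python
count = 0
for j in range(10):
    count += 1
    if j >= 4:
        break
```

Loop breaks when j reaches 4, count is 5
`count` takes the values: 0 → 1 → 2 → 3 → 4 → 5

Answer: 5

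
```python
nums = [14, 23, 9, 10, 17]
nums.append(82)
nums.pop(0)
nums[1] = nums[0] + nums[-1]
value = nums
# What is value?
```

Trace:
`nums = [14, 23, 9, 10, 17]` → nums = [14, 23, 9, 10, 17]
`nums.append(82)` → nums = [14, 23, 9, 10, 17, 82]
`nums.pop(0)` → nums = [23, 9, 10, 17, 82]
`nums[1] = nums[0] + nums[-1]` → nums = [23, 105, 10, 17, 82]
`value = nums` → value = [23, 105, 10, 17, 82]
So value = [23, 105, 10, 17, 82]

Answer: [23, 105, 10, 17, 82]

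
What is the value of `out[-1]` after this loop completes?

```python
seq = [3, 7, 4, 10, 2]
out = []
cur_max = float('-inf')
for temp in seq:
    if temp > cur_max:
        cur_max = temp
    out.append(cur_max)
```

Running max ends at 10
`out` takes the values: [] → [3] → [3, 7] → [3, 7, 7] → [3, 7, 7, 10] → [3, 7, 7, 10, 10]
So `out[-1]` = 10

Answer: 10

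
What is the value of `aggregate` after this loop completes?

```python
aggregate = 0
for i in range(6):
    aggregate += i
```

Sum of 0 to 5 = 15
`aggregate` takes the values: 0 → 1 → 3 → 6 → 10 → 15

Answer: 15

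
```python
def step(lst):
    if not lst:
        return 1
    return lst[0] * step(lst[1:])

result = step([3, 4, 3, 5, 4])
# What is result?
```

Product over [3, 4, 3, 5, 4] = 3 * 4 * 3 * 5 * 4 = 720

Answer: 720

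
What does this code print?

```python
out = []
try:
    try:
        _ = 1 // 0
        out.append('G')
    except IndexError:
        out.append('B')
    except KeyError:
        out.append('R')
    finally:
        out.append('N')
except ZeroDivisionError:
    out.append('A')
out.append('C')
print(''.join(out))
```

Execution trace: 'N' (finally) → 'A' (outer except ZeroDivisionError) → 'C' (after the try/except). Output: NAC

Answer: NAC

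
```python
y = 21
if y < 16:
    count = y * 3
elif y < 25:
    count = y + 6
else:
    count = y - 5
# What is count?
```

Trace:
`y = 21` → y = 21
`if y < 16: ...` → y < 16 is False, y < 25 is True → count = 27
So count = 27

Answer: 27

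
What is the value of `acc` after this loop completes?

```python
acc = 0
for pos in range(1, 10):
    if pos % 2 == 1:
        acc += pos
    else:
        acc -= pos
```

Add odd, subtract even
`acc` takes the values: 0 → 1 → -1 → 2 → -2 → 3 → -3 → 4 → -4 → 5

Answer: 5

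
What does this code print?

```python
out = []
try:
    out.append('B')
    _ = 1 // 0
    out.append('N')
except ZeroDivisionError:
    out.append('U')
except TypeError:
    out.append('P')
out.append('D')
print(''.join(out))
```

Execution trace: 'B' (try body) → 'U' (except ZeroDivisionError) → 'D' (after the try/except). Output: BUD

Answer: BUD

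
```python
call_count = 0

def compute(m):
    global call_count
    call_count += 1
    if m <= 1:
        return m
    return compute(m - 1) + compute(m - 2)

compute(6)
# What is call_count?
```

Calls(m) = 1 + Calls(m-1) + Calls(m-2); Calls(0)=Calls(1)=1. For m=6 this gives 25.

Answer: 25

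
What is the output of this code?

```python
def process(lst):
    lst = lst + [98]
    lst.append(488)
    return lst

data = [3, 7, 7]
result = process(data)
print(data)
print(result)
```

Key concept: rebinding parameter vs mutation.
Step by step:
`data = [3, 7, 7]` → data = [3, 7, 7]
`result = process(data)` → result = [3, 7, 7, 98, 488]
`print(data)` → prints [3, 7, 7]
`print(result)` → prints [3, 7, 7, 98, 488]

Answer:
[3, 7, 7]
[3, 7, 7, 98, 488]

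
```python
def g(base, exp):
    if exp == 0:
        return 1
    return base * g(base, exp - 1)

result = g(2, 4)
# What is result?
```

g(2, 4) = 2 * 2 * 2 * 2 = 16

Answer: 16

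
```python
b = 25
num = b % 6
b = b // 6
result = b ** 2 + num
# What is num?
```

Trace:
`b = 25` → b = 25
`num = b % 6` → num = 1
`b = b // 6` → b = 4
`result = b ** 2 + num` → result = 17
So num = 1

Answer: 1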